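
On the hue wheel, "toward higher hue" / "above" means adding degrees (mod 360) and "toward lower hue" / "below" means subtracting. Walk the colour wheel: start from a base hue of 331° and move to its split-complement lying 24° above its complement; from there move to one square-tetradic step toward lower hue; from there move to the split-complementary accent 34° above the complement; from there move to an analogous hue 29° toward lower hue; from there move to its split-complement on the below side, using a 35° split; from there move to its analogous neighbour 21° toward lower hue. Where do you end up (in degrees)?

+204° (split-comp 24° ↑): 331 + 204 = 535 → 535 − 360 = 175°
−90° (square ↓): 175 − 90 = 85°
+214° (split-comp 34° ↑): 85 + 214 = 299°
−29° (analog 29° ↓): 299 − 29 = 270°
+145° (split-comp 35° ↓): 270 + 145 = 415 → 415 − 360 = 55°
−21° (analog 21° ↓): 55 − 21 = 34°

34°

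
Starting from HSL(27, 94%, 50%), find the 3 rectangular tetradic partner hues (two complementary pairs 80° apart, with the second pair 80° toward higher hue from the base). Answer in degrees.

A rectangular tetradic uses two complementary pairs 80° apart: offsets 0°, 80°, 180°, 260°.
27 + 80 = 107°
27 + 180 = 207°
27 + 260 = 287°

107°, 207°, 287°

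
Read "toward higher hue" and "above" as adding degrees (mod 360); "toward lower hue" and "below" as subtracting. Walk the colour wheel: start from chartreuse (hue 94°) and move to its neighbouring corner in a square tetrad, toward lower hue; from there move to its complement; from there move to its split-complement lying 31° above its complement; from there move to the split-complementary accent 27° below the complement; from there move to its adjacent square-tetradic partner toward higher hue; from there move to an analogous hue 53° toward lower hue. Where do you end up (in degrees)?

225°

94 − 90 = 4°   (square ↓)
4 + 180 = 184°   (complement)
184 + 211 = 395 → 395 − 360 = 35°   (split-comp 31° ↑)
35 + 153 = 188°   (split-comp 27° ↓)
188 + 90 = 278°   (square ↑)
278 − 53 = 225°   (analog 53° ↓)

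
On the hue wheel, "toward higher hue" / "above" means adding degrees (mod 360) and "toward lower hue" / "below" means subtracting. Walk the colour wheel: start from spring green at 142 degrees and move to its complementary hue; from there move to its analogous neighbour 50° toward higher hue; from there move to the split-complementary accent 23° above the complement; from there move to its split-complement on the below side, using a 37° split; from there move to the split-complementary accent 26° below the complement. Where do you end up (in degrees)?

152°

142 + 180 = 322°   (complement)
322 + 50 = 372 → 372 − 360 = 12°   (analog 50° ↑)
12 + 203 = 215°   (split-comp 23° ↑)
215 + 143 = 358°   (split-comp 37° ↓)
358 + 154 = 512 → 512 − 360 = 152°   (split-comp 26° ↓)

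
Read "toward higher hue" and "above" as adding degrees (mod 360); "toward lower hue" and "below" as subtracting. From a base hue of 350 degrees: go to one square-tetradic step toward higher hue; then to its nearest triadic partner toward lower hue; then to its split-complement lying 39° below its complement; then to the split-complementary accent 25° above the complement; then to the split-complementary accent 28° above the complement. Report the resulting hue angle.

+90° (square ↑): 350 + 90 = 440 → 440 − 360 = 80°
−120° (triadic ↓): 80 − 120 = -40 → -40 + 360 = 320°
+141° (split-comp 39° ↓): 320 + 141 = 461 → 461 − 360 = 101°
+205° (split-comp 25° ↑): 101 + 205 = 306°
+208° (split-comp 28° ↑): 306 + 208 = 514 → 514 − 360 = 154°

154°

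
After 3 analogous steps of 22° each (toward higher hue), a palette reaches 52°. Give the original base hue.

3 steps of 22° (toward higher hue) give a net shift of +66°.
Start = end − shift: 52 − 66 = -14 → -14 + 360 = 346°

346°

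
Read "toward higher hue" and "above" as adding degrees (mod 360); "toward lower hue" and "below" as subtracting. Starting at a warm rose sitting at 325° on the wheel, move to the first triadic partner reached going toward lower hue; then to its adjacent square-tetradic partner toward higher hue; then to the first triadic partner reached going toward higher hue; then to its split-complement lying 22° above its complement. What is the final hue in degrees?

257°

325 − 120 = 205°   (triadic ↓)
205 + 90 = 295°   (square ↑)
295 + 120 = 415 → 415 − 360 = 55°   (triadic ↑)
55 + 202 = 257°   (split-comp 22° ↑)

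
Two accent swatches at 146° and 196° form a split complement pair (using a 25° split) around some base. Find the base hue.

The accents sit 25° either side of the complement, so the complement is their short-arc midpoint on the wheel.
Short-arc midpoint of 146° and 196°: 171°.
Base is 180° from the complement: 171 − 180 = -9 → -9 + 360 = 351°

351°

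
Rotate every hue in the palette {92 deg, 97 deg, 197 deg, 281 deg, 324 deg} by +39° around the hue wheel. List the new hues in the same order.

92 + 39 = 131°
97 + 39 = 136°
197 + 39 = 236°
281 + 39 = 320°
324 + 39 = 363 → 363 − 360 = 3°

131°, 136°, 236°, 320°, 3°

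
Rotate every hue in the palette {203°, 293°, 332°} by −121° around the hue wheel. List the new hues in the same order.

203 − 121 = 82°
293 − 121 = 172°
332 − 121 = 211°

82°, 172°, 211°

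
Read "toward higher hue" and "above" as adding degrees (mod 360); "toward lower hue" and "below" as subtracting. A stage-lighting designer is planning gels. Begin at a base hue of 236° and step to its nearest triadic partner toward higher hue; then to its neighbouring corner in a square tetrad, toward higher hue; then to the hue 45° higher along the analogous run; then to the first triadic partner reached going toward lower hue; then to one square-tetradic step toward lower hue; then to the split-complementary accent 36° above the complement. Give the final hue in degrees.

236 + 120 = 356°   (triadic ↑)
356 + 90 = 446 → 446 − 360 = 86°   (square ↑)
86 + 45 = 131°   (analog 45° ↑)
131 − 120 = 11°   (triadic ↓)
11 − 90 = -79 → -79 + 360 = 281°   (square ↓)
281 + 216 = 497 → 497 − 360 = 137°   (split-comp 36° ↑)

137°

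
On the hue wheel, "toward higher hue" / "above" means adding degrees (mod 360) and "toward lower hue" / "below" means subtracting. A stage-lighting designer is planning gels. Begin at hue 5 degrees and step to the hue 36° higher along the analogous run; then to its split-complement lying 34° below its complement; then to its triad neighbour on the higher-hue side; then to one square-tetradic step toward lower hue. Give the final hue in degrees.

5 + 36 = 41°   (analog 36° ↑)
41 + 146 = 187°   (split-comp 34° ↓)
187 + 120 = 307°   (triadic ↑)
307 − 90 = 217°   (square ↓)

217°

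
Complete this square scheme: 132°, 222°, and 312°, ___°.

A square tetradic scheme places four hues every 90°.
The full set through 132° is {42°, 132°, 222°, 312°}.
Given {132°, 222°, 312°}, the missing hue is 42°.

42°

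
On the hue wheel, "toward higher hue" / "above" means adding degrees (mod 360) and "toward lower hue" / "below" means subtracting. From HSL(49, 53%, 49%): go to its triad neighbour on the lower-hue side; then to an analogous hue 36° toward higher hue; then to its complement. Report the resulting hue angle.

145°

49 − 120 = -71 → -71 + 360 = 289°   (triadic ↓)
289 + 36 = 325°   (analog 36° ↑)
325 + 180 = 505 → 505 − 360 = 145°   (complement)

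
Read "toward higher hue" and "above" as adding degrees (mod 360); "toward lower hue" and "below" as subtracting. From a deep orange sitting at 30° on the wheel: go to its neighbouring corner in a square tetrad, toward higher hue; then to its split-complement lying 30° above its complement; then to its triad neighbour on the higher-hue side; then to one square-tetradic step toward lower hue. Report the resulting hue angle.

0°

30 + 90 = 120°   (square ↑)
120 + 210 = 330°   (split-comp 30° ↑)
330 + 120 = 450 → 450 − 360 = 90°   (triadic ↑)
90 − 90 = 0°   (square ↓)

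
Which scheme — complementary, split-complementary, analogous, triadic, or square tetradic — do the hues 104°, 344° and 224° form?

triadic

Sort the hues: 104°, 224°, 344°.
Successive gaps around the wheel: 120°, 120°, 120°.
Three hues equally spaced 120° apart form a triad.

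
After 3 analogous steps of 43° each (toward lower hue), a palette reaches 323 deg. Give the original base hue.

3 steps of 43° (toward lower hue) give a net shift of −129°.
Start = end − shift: 323 + 129 = 452 → 452 − 360 = 92°

92°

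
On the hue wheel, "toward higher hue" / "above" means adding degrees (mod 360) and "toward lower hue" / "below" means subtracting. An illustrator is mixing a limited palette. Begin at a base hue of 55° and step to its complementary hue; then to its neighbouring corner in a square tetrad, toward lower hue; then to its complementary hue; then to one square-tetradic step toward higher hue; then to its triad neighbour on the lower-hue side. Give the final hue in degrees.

55 + 180 = 235°   (complement)
235 − 90 = 145°   (square ↓)
145 + 180 = 325°   (complement)
325 + 90 = 415 → 415 − 360 = 55°   (square ↑)
55 − 120 = -65 → -65 + 360 = 295°   (triadic ↓)

295°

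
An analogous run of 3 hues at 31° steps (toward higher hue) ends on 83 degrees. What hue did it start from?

2 steps of 31° (toward higher hue) give a net shift of +62°.
Start = end − shift: 83 − 62 = 21°

21°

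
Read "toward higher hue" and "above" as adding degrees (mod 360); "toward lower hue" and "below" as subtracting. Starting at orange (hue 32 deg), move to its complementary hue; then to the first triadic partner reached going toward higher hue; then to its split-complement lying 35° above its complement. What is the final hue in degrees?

187°

32 + 180 = 212°   (complement)
212 + 120 = 332°   (triadic ↑)
332 + 215 = 547 → 547 − 360 = 187°   (split-comp 35° ↑)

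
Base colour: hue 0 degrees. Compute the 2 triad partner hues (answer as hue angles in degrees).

120° and 240°

A triad places three hues 120° apart.
0 + 120 = 120°
0 + 240 = 240°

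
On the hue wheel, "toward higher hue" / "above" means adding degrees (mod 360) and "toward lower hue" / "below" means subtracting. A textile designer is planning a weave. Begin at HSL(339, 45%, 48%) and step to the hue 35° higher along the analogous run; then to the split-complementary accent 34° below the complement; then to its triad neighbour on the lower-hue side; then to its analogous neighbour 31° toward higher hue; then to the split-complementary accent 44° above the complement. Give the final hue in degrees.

295°

339 + 35 = 374 → 374 − 360 = 14°   (analog 35° ↑)
14 + 146 = 160°   (split-comp 34° ↓)
160 − 120 = 40°   (triadic ↓)
40 + 31 = 71°   (analog 31° ↑)
71 + 224 = 295°   (split-comp 44° ↑)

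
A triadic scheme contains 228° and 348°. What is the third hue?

108°

A triad spaces three hues 120° apart.
The full set is {108°, 228°, 348°}.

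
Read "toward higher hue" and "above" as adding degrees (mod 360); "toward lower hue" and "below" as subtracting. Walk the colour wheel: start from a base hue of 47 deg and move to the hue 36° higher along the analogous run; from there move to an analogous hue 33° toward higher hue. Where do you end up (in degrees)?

116°

analog 36° ↑ +36°: 47 + 36 = 83°
analog 33° ↑ +33°: 83 + 33 = 116°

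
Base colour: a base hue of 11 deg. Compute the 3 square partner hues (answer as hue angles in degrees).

A square tetradic scheme places four hues every 90°.
11 + 90 = 101°
11 + 180 = 191°
11 + 270 = 281°

101°, 191°, and 281°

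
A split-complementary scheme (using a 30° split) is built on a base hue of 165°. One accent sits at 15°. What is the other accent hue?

Split-complementary hues sit 30° either side of the complement.
Complement of the base 165°: 165 + 180 = 345°
The given accent 15° is 30° one side of 345°; the other accent sits 30° the other side: 345 − 30 = 315°

315°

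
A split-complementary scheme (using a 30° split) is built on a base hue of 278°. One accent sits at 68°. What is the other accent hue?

Split-complementary hues sit 30° either side of the complement.
Complement of the base 278°: 278 + 180 = 458 → 458 − 360 = 98°
The given accent 68° is 30° one side of 98°; the other accent sits 30° the other side: 98 + 30 = 128°

128°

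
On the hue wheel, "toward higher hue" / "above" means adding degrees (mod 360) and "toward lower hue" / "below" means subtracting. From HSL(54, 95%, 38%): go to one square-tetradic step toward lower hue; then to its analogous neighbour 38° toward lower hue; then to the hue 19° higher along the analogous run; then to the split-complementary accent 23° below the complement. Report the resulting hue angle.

−90° (square ↓): 54 − 90 = -36 → -36 + 360 = 324°
−38° (analog 38° ↓): 324 − 38 = 286°
+19° (analog 19° ↑): 286 + 19 = 305°
+157° (split-comp 23° ↓): 305 + 157 = 462 → 462 − 360 = 102°

102°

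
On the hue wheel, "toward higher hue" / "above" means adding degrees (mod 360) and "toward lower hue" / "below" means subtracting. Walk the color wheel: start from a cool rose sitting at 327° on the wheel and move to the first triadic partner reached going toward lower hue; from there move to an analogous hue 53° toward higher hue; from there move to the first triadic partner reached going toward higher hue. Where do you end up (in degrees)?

triadic ↓ −120°: 327 − 120 = 207°
analog 53° ↑ +53°: 207 + 53 = 260°
triadic ↑ +120°: 260 + 120 = 380 → 380 − 360 = 20°

20°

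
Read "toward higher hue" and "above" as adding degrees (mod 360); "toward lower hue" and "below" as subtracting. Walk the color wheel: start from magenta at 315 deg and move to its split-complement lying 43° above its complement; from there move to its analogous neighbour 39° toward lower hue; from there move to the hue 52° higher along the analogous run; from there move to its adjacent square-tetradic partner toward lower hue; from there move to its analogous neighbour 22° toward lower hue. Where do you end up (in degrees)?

315 + 223 = 538 → 538 − 360 = 178°   (split-comp 43° ↑)
178 − 39 = 139°   (analog 39° ↓)
139 + 52 = 191°   (analog 52° ↑)
191 − 90 = 101°   (square ↓)
101 − 22 = 79°   (analog 22° ↓)

79°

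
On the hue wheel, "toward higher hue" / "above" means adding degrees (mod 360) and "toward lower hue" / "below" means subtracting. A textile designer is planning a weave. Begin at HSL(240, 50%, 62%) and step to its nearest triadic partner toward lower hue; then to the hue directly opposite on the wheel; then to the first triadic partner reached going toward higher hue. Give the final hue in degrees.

60°

−120° (triadic ↓): 240 − 120 = 120°
+180° (complement): 120 + 180 = 300°
+120° (triadic ↑): 300 + 120 = 420 → 420 − 360 = 60°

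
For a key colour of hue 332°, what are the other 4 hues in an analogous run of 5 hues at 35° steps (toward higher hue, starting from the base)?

7°, 42°, 77° and 112°

Analogous hues sit every 35° along the wheel.
332 + 35 = 367 → 367 − 360 = 7°
332 + 70 = 402 → 402 − 360 = 42°
332 + 105 = 437 → 437 − 360 = 77°
332 + 140 = 472 → 472 − 360 = 112°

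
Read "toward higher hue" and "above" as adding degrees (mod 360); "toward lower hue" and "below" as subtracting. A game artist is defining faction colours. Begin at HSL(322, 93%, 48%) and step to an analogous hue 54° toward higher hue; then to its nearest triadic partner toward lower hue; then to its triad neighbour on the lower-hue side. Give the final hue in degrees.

136°

+54° (analog 54° ↑): 322 + 54 = 376 → 376 − 360 = 16°
−120° (triadic ↓): 16 − 120 = -104 → -104 + 360 = 256°
−120° (triadic ↓): 256 − 120 = 136°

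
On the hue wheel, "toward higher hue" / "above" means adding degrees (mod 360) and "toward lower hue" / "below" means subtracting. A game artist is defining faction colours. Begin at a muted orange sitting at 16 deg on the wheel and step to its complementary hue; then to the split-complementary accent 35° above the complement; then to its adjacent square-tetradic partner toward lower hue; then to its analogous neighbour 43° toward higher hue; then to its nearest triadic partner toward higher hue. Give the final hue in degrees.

124°

16 + 180 = 196°   (complement)
196 + 215 = 411 → 411 − 360 = 51°   (split-comp 35° ↑)
51 − 90 = -39 → -39 + 360 = 321°   (square ↓)
321 + 43 = 364 → 364 − 360 = 4°   (analog 43° ↑)
4 + 120 = 124°   (triadic ↑)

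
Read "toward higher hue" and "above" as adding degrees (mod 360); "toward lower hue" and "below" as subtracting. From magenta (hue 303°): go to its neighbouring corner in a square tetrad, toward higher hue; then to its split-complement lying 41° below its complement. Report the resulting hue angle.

303 + 90 = 393 → 393 − 360 = 33°   (square ↑)
33 + 139 = 172°   (split-comp 41° ↓)

172°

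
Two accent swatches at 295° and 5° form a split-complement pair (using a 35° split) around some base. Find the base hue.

150°

The accents sit 35° either side of the complement, so the complement is their short-arc midpoint on the wheel.
Short-arc midpoint of 295° and 5°: 330°.
Base is 180° from the complement: 330 − 180 = 150°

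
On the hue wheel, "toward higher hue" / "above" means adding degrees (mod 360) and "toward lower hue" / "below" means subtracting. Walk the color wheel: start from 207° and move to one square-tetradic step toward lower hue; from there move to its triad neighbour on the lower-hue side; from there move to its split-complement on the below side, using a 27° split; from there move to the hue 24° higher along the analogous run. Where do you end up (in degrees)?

−90° (square ↓): 207 − 90 = 117°
−120° (triadic ↓): 117 − 120 = -3 → -3 + 360 = 357°
+153° (split-comp 27° ↓): 357 + 153 = 510 → 510 − 360 = 150°
+24° (analog 24° ↑): 150 + 24 = 174°

174°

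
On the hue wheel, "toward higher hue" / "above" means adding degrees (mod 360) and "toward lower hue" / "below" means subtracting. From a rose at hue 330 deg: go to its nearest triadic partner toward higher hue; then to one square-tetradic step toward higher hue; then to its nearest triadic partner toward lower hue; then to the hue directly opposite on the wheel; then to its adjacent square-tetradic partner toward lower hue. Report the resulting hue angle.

150°

+120° (triadic ↑): 330 + 120 = 450 → 450 − 360 = 90°
+90° (square ↑): 90 + 90 = 180°
−120° (triadic ↓): 180 − 120 = 60°
+180° (complement): 60 + 180 = 240°
−90° (square ↓): 240 − 90 = 150°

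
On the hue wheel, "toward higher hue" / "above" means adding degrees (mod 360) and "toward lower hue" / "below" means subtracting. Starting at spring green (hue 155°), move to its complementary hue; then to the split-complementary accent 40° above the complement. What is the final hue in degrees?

195°

155 + 180 = 335°   (complement)
335 + 220 = 555 → 555 − 360 = 195°   (split-comp 40° ↑)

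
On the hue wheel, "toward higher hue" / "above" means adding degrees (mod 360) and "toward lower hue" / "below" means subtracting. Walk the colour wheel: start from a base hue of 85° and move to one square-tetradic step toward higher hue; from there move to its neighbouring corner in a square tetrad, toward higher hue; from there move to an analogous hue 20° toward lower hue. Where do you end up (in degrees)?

245°

85 + 90 = 175°   (square ↑)
175 + 90 = 265°   (square ↑)
265 − 20 = 245°   (analog 20° ↓)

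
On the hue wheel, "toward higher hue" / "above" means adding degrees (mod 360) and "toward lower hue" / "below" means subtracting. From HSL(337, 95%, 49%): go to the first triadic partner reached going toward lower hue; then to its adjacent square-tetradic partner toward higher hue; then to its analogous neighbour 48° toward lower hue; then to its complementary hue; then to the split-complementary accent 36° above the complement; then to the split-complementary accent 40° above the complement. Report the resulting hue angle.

337 − 120 = 217°   (triadic ↓)
217 + 90 = 307°   (square ↑)
307 − 48 = 259°   (analog 48° ↓)
259 + 180 = 439 → 439 − 360 = 79°   (complement)
79 + 216 = 295°   (split-comp 36° ↑)
295 + 220 = 515 → 515 − 360 = 155°   (split-comp 40° ↑)

155°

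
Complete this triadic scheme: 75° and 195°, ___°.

315°

A triad places three hues 120° apart.
The full set through 75° is {75°, 195°, 315°}.
Given {75°, 195°}, the missing hue is 315°.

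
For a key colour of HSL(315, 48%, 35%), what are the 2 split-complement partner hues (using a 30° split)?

Split-complementary hues sit 30° either side of the complement.
Complement of 315°: 315 + 180 = 495 → 495 − 360 = 135°
135 − 30 = 105°
135 + 30 = 165°

105° and 165°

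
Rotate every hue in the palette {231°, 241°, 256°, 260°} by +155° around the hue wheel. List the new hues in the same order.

231 + 155 = 386 → 386 − 360 = 26°
241 + 155 = 396 → 396 − 360 = 36°
256 + 155 = 411 → 411 − 360 = 51°
260 + 155 = 415 → 415 − 360 = 55°

26°, 36°, 51°, 55°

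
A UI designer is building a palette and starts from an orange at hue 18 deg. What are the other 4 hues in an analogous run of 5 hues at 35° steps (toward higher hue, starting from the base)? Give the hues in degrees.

53°, 88°, 123°, and 158°

Analogous hues sit every 35° along the wheel.
18 + 35 = 53°
18 + 70 = 88°
18 + 105 = 123°
18 + 140 = 158°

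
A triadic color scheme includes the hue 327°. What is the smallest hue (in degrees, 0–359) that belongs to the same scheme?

87°

A triad places three hues 120° apart.
The full set through 327° is {87°, 207°, 327°}.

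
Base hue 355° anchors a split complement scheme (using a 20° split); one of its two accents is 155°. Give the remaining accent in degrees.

195°

Split-complementary hues sit 20° either side of the complement.
Complement of the base 355°: 355 + 180 = 535 → 535 − 360 = 175°
The given accent 155° is 20° one side of 175°; the other accent sits 20° the other side: 175 + 20 = 195°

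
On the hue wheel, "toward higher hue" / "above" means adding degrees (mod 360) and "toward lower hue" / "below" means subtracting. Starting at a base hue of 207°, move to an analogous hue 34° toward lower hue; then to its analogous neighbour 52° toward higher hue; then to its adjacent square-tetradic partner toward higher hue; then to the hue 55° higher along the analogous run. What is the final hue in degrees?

10°

207 − 34 = 173°   (analog 34° ↓)
173 + 52 = 225°   (analog 52° ↑)
225 + 90 = 315°   (square ↑)
315 + 55 = 370 → 370 − 360 = 10°   (analog 55° ↑)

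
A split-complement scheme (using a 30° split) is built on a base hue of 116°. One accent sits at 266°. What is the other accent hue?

Split-complementary hues sit 30° either side of the complement.
Complement of the base 116°: 116 + 180 = 296°
The given accent 266° is 30° one side of 296°; the other accent sits 30° the other side: 296 + 30 = 326°

326°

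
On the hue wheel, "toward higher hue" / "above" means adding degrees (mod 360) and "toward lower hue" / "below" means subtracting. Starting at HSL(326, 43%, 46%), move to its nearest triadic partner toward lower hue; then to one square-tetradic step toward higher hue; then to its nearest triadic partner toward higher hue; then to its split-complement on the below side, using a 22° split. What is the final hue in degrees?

triadic ↓ −120°: 326 − 120 = 206°
square ↑ +90°: 206 + 90 = 296°
triadic ↑ +120°: 296 + 120 = 416 → 416 − 360 = 56°
split-comp 22° ↓ +158°: 56 + 158 = 214°

214°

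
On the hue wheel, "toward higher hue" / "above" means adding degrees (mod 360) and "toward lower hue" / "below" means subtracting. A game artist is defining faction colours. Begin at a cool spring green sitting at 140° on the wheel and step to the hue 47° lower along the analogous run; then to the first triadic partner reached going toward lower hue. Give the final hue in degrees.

analog 47° ↓ −47°: 140 − 47 = 93°
triadic ↓ −120°: 93 − 120 = -27 → -27 + 360 = 333°

333°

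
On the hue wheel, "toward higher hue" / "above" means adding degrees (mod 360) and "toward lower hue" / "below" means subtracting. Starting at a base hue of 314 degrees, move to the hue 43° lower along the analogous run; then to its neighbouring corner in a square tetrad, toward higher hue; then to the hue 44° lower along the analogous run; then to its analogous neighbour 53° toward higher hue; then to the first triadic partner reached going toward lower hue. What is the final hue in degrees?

314 − 43 = 271°   (analog 43° ↓)
271 + 90 = 361 → 361 − 360 = 1°   (square ↑)
1 − 44 = -43 → -43 + 360 = 317°   (analog 44° ↓)
317 + 53 = 370 → 370 − 360 = 10°   (analog 53° ↑)
10 − 120 = -110 → -110 + 360 = 250°   (triadic ↓)

250°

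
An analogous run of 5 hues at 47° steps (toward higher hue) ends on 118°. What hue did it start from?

4 steps of 47° (toward higher hue) give a net shift of +188°.
Start = end − shift: 118 − 188 = -70 → -70 + 360 = 290°

290°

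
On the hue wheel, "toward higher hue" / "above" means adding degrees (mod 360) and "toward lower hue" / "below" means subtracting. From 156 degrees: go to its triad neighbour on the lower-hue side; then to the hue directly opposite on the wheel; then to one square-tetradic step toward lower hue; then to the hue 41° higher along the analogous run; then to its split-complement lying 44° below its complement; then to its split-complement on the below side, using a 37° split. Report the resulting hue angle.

156 − 120 = 36°   (triadic ↓)
36 + 180 = 216°   (complement)
216 − 90 = 126°   (square ↓)
126 + 41 = 167°   (analog 41° ↑)
167 + 136 = 303°   (split-comp 44° ↓)
303 + 143 = 446 → 446 − 360 = 86°   (split-comp 37° ↓)

86°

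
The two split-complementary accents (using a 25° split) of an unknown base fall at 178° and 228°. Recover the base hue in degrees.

23°

The accents sit 25° either side of the complement, so the complement is their short-arc midpoint on the wheel.
Short-arc midpoint of 178° and 228°: 203°.
Base is 180° from the complement: 203 − 180 = 23°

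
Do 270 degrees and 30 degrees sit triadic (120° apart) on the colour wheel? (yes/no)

Angular distance: |270 − 30| = 240; shorter arc = 360 − 240 = 120°.
Triadic (120° apart) requires 120°.

yes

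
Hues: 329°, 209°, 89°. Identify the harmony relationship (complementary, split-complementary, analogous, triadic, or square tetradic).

Sort the hues: 89°, 209°, 329°.
Successive gaps around the wheel: 120°, 120°, 120°.
Three hues equally spaced 120° apart form a triad.

triadic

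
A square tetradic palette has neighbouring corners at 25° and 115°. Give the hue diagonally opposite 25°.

A square tetradic scheme places four hues 90° apart; opposite corners are 180° apart.
25 + 180 = 205°

205°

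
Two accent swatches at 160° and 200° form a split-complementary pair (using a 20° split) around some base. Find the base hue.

0°

The accents sit 20° either side of the complement, so the complement is their short-arc midpoint on the wheel.
Short-arc midpoint of 160° and 200°: 180°.
Base is 180° from the complement: 180 − 180 = 0°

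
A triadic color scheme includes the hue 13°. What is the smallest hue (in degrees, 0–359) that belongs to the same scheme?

13°

A triad places three hues 120° apart.
The full set through 13° is {13°, 133°, 253°}.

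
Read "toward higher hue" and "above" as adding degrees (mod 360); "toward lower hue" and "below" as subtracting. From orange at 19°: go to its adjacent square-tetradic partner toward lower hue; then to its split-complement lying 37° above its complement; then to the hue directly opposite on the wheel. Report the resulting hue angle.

326°

19 − 90 = -71 → -71 + 360 = 289°   (square ↓)
289 + 217 = 506 → 506 − 360 = 146°   (split-comp 37° ↑)
146 + 180 = 326°   (complement)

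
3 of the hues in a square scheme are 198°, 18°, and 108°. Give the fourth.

288°

A square tetradic scheme places four hues every 90°.
The full set through 18° is {18°, 108°, 198°, 288°}.
Given {18°, 108°, 198°}, the missing hue is 288°.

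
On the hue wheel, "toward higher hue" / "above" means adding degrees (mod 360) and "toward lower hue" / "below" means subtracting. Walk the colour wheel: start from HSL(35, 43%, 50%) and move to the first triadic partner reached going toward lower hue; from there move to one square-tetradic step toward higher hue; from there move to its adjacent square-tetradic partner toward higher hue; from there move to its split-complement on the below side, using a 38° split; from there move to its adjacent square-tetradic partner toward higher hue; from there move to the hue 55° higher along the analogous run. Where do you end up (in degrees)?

triadic ↓ −120°: 35 − 120 = -85 → -85 + 360 = 275°
square ↑ +90°: 275 + 90 = 365 → 365 − 360 = 5°
square ↑ +90°: 5 + 90 = 95°
split-comp 38° ↓ +142°: 95 + 142 = 237°
square ↑ +90°: 237 + 90 = 327°
analog 55° ↑ +55°: 327 + 55 = 382 → 382 − 360 = 22°

22°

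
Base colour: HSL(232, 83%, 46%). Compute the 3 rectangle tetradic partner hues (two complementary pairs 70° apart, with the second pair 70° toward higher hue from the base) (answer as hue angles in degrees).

232 + 70 = 302°
232 + 180 = 412 → 412 − 360 = 52°
232 + 250 = 482 → 482 − 360 = 122°

302°, 52°, and 122°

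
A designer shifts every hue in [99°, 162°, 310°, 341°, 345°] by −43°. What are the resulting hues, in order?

99 − 43 = 56°
162 − 43 = 119°
310 − 43 = 267°
341 − 43 = 298°
345 − 43 = 302°

56°, 119°, 267°, 298°, 302°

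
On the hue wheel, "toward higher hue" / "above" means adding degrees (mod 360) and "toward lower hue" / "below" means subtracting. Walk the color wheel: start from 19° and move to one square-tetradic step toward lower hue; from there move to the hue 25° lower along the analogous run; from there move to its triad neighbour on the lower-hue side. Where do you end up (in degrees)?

144°

19 − 90 = -71 → -71 + 360 = 289°   (square ↓)
289 − 25 = 264°   (analog 25° ↓)
264 − 120 = 144°   (triadic ↓)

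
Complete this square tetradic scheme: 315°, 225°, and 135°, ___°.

A square tetradic scheme places four hues every 90°.
The full set through 135° is {45°, 135°, 225°, 315°}.
Given {135°, 225°, 315°}, the missing hue is 45°.

45°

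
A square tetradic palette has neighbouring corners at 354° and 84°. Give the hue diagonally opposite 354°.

A square tetradic scheme places four hues 90° apart; opposite corners are 180° apart.
354 + 180 = 534 → 534 − 360 = 174°

174°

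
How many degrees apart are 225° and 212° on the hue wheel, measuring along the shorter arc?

|225 − 212| = 13.
13 ≤ 180, so the shorter arc is 13°.

13°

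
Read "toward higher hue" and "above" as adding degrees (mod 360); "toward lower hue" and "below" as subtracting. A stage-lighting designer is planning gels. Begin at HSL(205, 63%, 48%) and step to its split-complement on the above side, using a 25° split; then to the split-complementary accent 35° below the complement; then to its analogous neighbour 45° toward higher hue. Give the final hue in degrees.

240°

205 + 205 = 410 → 410 − 360 = 50°   (split-comp 25° ↑)
50 + 145 = 195°   (split-comp 35° ↓)
195 + 45 = 240°   (analog 45° ↑)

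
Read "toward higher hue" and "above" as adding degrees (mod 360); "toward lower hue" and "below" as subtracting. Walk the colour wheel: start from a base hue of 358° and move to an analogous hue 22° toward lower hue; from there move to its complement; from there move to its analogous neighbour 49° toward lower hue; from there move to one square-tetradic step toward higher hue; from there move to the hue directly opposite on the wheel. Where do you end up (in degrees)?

analog 22° ↓ −22°: 358 − 22 = 336°
complement +180°: 336 + 180 = 516 → 516 − 360 = 156°
analog 49° ↓ −49°: 156 − 49 = 107°
square ↑ +90°: 107 + 90 = 197°
complement +180°: 197 + 180 = 377 → 377 − 360 = 17°

17°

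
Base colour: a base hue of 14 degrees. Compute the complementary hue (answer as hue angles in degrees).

194°

The complement sits 180° across the wheel.
14 + 180 = 194°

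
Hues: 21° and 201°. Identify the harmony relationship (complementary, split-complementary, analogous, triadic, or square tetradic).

Sort the hues: 21°, 201°.
Successive gaps around the wheel: 180°, 180°.
Two hues 180° apart are complementary.

complementary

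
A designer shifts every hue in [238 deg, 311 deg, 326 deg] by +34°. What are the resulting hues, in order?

272°, 345°, 0°

238 + 34 = 272°
311 + 34 = 345°
326 + 34 = 360 → 360 − 360 = 0°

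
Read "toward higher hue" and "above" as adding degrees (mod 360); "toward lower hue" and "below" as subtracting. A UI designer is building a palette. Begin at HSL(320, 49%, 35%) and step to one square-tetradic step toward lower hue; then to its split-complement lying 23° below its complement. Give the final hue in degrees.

−90° (square ↓): 320 − 90 = 230°
+157° (split-comp 23° ↓): 230 + 157 = 387 → 387 − 360 = 27°

27°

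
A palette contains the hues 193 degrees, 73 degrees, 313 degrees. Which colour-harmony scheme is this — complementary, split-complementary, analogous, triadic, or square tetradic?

triadic

Sort the hues: 73°, 193°, 313°.
Successive gaps around the wheel: 120°, 120°, 120°.
Three hues equally spaced 120° apart form a triad.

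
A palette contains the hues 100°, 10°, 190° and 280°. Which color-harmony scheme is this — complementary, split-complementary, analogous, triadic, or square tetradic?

Sort the hues: 10°, 100°, 190°, 280°.
Successive gaps around the wheel: 90°, 90°, 90°, 90°.
Four hues every 90° form a square tetradic scheme.

square tetradic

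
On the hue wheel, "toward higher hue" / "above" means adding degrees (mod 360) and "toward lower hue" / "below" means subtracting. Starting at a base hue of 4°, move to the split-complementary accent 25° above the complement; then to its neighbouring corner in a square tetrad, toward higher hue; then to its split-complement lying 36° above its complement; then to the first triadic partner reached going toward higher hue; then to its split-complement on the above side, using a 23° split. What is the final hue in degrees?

+205° (split-comp 25° ↑): 4 + 205 = 209°
+90° (square ↑): 209 + 90 = 299°
+216° (split-comp 36° ↑): 299 + 216 = 515 → 515 − 360 = 155°
+120° (triadic ↑): 155 + 120 = 275°
+203° (split-comp 23° ↑): 275 + 203 = 478 → 478 − 360 = 118°

118°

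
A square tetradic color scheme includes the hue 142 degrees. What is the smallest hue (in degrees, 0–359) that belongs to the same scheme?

52°

A square tetradic scheme places four hues every 90°.
The full set through 142° is {52°, 142°, 232°, 322°}.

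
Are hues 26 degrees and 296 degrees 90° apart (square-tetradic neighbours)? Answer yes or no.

yes

Angular distance: |26 − 296| = 270; shorter arc = 360 − 270 = 90°.
90° apart (square-tetradic neighbours) requires 90°.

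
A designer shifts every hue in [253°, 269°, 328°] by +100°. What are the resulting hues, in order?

353°, 9°, 68°

253 + 100 = 353°
269 + 100 = 369 → 369 − 360 = 9°
328 + 100 = 428 → 428 − 360 = 68°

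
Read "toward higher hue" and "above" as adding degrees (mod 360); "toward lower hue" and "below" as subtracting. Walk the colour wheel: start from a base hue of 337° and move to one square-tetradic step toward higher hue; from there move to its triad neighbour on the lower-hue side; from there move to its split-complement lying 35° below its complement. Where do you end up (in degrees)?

92°

+90° (square ↑): 337 + 90 = 427 → 427 − 360 = 67°
−120° (triadic ↓): 67 − 120 = -53 → -53 + 360 = 307°
+145° (split-comp 35° ↓): 307 + 145 = 452 → 452 − 360 = 92°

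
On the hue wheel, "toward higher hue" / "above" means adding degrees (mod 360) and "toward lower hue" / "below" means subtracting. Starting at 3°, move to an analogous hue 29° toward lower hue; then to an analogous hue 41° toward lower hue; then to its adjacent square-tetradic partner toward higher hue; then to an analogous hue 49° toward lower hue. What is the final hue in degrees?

−29° (analog 29° ↓): 3 − 29 = -26 → -26 + 360 = 334°
−41° (analog 41° ↓): 334 − 41 = 293°
+90° (square ↑): 293 + 90 = 383 → 383 − 360 = 23°
−49° (analog 49° ↓): 23 − 49 = -26 → -26 + 360 = 334°

334°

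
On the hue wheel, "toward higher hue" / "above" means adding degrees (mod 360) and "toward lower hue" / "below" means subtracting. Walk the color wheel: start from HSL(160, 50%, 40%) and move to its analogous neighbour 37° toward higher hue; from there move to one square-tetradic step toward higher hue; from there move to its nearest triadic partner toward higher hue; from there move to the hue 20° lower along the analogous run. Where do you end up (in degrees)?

27°

+37° (analog 37° ↑): 160 + 37 = 197°
+90° (square ↑): 197 + 90 = 287°
+120° (triadic ↑): 287 + 120 = 407 → 407 − 360 = 47°
−20° (analog 20° ↓): 47 − 20 = 27°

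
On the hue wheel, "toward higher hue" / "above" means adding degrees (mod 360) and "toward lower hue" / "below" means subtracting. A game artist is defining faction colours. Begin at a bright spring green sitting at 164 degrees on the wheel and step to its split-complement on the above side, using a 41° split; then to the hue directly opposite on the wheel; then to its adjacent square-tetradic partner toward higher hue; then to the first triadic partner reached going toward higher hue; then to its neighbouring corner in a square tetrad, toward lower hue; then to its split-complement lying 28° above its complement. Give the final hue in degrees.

173°

+221° (split-comp 41° ↑): 164 + 221 = 385 → 385 − 360 = 25°
+180° (complement): 25 + 180 = 205°
+90° (square ↑): 205 + 90 = 295°
+120° (triadic ↑): 295 + 120 = 415 → 415 − 360 = 55°
−90° (square ↓): 55 − 90 = -35 → -35 + 360 = 325°
+208° (split-comp 28° ↑): 325 + 208 = 533 → 533 − 360 = 173°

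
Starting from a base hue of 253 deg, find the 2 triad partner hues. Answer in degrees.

A triad places three hues 120° apart.
253 + 120 = 373 → 373 − 360 = 13°
253 + 240 = 493 → 493 − 360 = 133°

13° and 133°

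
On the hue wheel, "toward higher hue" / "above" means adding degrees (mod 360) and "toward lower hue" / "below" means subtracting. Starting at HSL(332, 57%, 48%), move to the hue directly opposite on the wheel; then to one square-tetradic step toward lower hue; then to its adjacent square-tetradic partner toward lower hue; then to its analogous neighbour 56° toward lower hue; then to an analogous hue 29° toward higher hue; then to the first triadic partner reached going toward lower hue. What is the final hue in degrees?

complement +180°: 332 + 180 = 512 → 512 − 360 = 152°
square ↓ −90°: 152 − 90 = 62°
square ↓ −90°: 62 − 90 = -28 → -28 + 360 = 332°
analog 56° ↓ −56°: 332 − 56 = 276°
analog 29° ↑ +29°: 276 + 29 = 305°
triadic ↓ −120°: 305 − 120 = 185°

185°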